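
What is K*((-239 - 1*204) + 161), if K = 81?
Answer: -22842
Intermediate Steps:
K*((-239 - 1*204) + 161) = 81*((-239 - 1*204) + 161) = 81*((-239 - 204) + 161) = 81*(-443 + 161) = 81*(-282) = -22842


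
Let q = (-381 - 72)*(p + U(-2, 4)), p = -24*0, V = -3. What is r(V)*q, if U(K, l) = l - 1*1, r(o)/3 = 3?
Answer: -12231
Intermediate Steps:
r(o) = 9 (r(o) = 3*3 = 9)
U(K, l) = -1 + l (U(K, l) = l - 1 = -1 + l)
p = 0
q = -1359 (q = (-381 - 72)*(0 + (-1 + 4)) = -453*(0 + 3) = -453*3 = -1359)
r(V)*q = 9*(-1359) = -12231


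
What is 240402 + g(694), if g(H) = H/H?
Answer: 240403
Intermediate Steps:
g(H) = 1
240402 + g(694) = 240402 + 1 = 240403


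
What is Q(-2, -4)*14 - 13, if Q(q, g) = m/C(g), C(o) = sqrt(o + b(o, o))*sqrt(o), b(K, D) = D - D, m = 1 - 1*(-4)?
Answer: -61/2 ≈ -30.500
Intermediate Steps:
m = 5 (m = 1 + 4 = 5)
b(K, D) = 0
C(o) = o (C(o) = sqrt(o + 0)*sqrt(o) = sqrt(o)*sqrt(o) = o)
Q(q, g) = 5/g
Q(-2, -4)*14 - 13 = (5/(-4))*14 - 13 = (5*(-1/4))*14 - 13 = -5/4*14 - 13 = -35/2 - 13 = -61/2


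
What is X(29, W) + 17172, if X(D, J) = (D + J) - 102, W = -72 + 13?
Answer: 17040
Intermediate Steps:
W = -59
X(D, J) = -102 + D + J
X(29, W) + 17172 = (-102 + 29 - 59) + 17172 = -132 + 17172 = 17040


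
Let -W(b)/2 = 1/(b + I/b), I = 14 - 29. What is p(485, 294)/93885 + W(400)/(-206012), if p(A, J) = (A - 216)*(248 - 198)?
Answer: 4432963361870/30943397376507 ≈ 0.14326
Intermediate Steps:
I = -15
p(A, J) = -10800 + 50*A (p(A, J) = (-216 + A)*50 = -10800 + 50*A)
W(b) = -2/(b - 15/b)
p(485, 294)/93885 + W(400)/(-206012) = (-10800 + 50*485)/93885 - 2*400/(-15 + 400²)/(-206012) = (-10800 + 24250)*(1/93885) - 2*400/(-15 + 160000)*(-1/206012) = 13450*(1/93885) - 2*400/159985*(-1/206012) = 2690/18777 - 2*400*1/159985*(-1/206012) = 2690/18777 - 160/31997*(-1/206012) = 2690/18777 + 40/1647941491 = 4432963361870/30943397376507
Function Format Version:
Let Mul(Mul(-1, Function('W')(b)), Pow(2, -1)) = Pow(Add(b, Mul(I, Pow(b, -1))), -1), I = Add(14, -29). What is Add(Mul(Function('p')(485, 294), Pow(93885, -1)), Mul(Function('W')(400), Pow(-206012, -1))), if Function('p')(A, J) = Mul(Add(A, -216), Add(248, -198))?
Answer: Rational(4432963361870, 30943397376507) ≈ 0.14326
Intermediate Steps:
I = -15
Function('p')(A, J) = Add(-10800, Mul(50, A)) (Function('p')(A, J) = Mul(Add(-216, A), 50) = Add(-10800, Mul(50, A)))
Function('W')(b) = Mul(-2, Pow(Add(b, Mul(-15, Pow(b, -1))), -1))
Add(Mul(Function('p')(485, 294), Pow(93885, -1)), Mul(Function('W')(400), Pow(-206012, -1))) = Add(Mul(Add(-10800, Mul(50, 485)), Pow(93885, -1)), Mul(Mul(-2, 400, Pow(Add(-15, Pow(400, 2)), -1)), Pow(-206012, -1))) = Add(Mul(Add(-10800, 24250), Rational(1, 93885)), Mul(Mul(-2, 400, Pow(Add(-15, 160000), -1)), Rational(-1, 206012))) = Add(Mul(13450, Rational(1, 93885)), Mul(Mul(-2, 400, Pow(159985, -1)), Rational(-1, 206012))) = Add(Rational(2690, 18777), Mul(Mul(-2, 400, Rational(1, 159985)), Rational(-1, 206012))) = Add(Rational(2690, 18777), Mul(Rational(-160, 31997), Rational(-1, 206012))) = Add(Rational(2690, 18777), Rational(40, 1647941491)) = Rational(4432963361870, 30943397376507)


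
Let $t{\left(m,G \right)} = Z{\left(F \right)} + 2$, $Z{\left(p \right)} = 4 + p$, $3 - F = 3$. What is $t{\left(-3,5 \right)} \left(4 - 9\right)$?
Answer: $-30$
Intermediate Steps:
$F = 0$ ($F = 3 - 3 = 0$)
$t{\left(m,G \right)} = 6$ ($t{\left(m,G \right)} = \left(4 + 0\right) + 2 = 4 + 2 = 6$)
$t{\left(-3,5 \right)} \left(4 - 9\right) = 6 \left(4 - 9\right) = 6 \left(-5\right) = -30$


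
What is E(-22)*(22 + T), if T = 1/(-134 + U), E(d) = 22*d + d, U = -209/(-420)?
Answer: -623969852/56071 ≈ -11128.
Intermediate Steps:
U = 209/420 (U = -209*(-1/420) = 209/420 ≈ 0.49762)
E(d) = 23*d
T = -420/56071 (T = 1/(-134 + 209/420) = 1/(-56071/420) = -420/56071 ≈ -0.0074905)
E(-22)*(22 + T) = (23*(-22))*(22 - 420/56071) = -506*1233142/56071 = -623969852/56071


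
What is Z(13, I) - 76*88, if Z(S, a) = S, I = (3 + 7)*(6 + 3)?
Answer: -6675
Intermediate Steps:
I = 90 (I = 10*9 = 90)
Z(13, I) - 76*88 = 13 - 76*88 = 13 - 6688 = -6675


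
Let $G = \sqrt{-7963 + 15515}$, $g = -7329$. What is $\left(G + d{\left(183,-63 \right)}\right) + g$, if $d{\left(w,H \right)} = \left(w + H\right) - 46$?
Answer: $-7255 + 8 \sqrt{118} \approx -7168.1$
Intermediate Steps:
$d{\left(w,H \right)} = -46 + H + w$ ($d{\left(w,H \right)} = \left(H + w\right) - 46 = -46 + H + w$)
$G = 8 \sqrt{118}$ ($G = \sqrt{7552} = 8 \sqrt{118} \approx 86.902$)
$\left(G + d{\left(183,-63 \right)}\right) + g = \left(8 \sqrt{118} - -74\right) - 7329 = \left(8 \sqrt{118} + 74\right) - 7329 = \left(74 + 8 \sqrt{118}\right) - 7329 = -7255 + 8 \sqrt{118}$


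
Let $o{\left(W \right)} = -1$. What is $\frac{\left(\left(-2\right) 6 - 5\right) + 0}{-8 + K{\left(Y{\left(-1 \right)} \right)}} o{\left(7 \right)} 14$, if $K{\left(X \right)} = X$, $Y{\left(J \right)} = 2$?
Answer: $- \frac{119}{3} \approx -39.667$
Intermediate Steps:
$\frac{\left(\left(-2\right) 6 - 5\right) + 0}{-8 + K{\left(Y{\left(-1 \right)} \right)}} o{\left(7 \right)} 14 = \frac{\left(\left(-2\right) 6 - 5\right) + 0}{-8 + 2} \left(-1\right) 14 = \frac{\left(-12 - 5\right) + 0}{-6} \left(-1\right) 14 = \left(-17 + 0\right) \left(- \frac{1}{6}\right) \left(-1\right) 14 = \left(-17\right) \left(- \frac{1}{6}\right) \left(-1\right) 14 = \frac{17}{6} \left(-1\right) 14 = \left(- \frac{17}{6}\right) 14 = - \frac{119}{3}$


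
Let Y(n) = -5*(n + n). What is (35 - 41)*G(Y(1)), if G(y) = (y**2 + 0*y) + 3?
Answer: -618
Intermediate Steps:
Y(n) = -10*n
G(y) = 3 + y**2 (G(y) = (y**2 + 0) + 3 = y**2 + 3 = 3 + y**2)
(35 - 41)*G(Y(1)) = (35 - 41)*(3 + (-10*1)**2) = -6*(3 + (-10)**2) = -6*(3 + 100) = -6*103 = -618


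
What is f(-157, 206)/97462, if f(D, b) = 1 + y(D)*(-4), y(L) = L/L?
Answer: -3/97462 ≈ -3.0781e-5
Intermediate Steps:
y(L) = 1
f(D, b) = -3 (f(D, b) = 1 + 1*(-4) = 1 - 4 = -3)
f(-157, 206)/97462 = -3/97462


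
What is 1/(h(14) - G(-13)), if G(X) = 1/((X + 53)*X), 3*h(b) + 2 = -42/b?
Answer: -1560/2597 ≈ -0.60069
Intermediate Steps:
h(b) = -2/3 - 14/b (h(b) = -2/3 + (-42/b)/3 = -2/3 - 14/b)
G(X) = 1/(X*(53 + X)) (G(X) = 1/((53 + X)*X) = 1/(X*(53 + X)))
1/(h(14) - G(-13)) = 1/((-2/3 - 14/14) - 1/((-13)*(53 - 13))) = 1/((-2/3 - 14*1/14) - (-1)/(13*40)) = 1/((-2/3 - 1) - (-1)/(13*40)) = 1/(-5/3 - 1*(-1/520)) = 1/(-5/3 + 1/520) = 1/(-2597/1560) = -1560/2597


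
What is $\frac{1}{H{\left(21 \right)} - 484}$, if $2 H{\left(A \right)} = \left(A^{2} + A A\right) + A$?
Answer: $- \frac{2}{65} \approx -0.030769$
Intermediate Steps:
$H{\left(A \right)} = A^{2} + \frac{A}{2}$ ($H{\left(A \right)} = \frac{\left(A^{2} + A A\right) + A}{2} = \frac{\left(A^{2} + A^{2}\right) + A}{2} = \frac{2 A^{2} + A}{2} = \frac{A + 2 A^{2}}{2} = A^{2} + \frac{A}{2}$)
$\frac{1}{H{\left(21 \right)} - 484} = \frac{1}{21 \left(\frac{1}{2} + 21\right) - 484} = \frac{1}{21 \cdot \frac{43}{2} - 484} = \frac{1}{\frac{903}{2} - 484} = \frac{1}{- \frac{65}{2}} = - \frac{2}{65}$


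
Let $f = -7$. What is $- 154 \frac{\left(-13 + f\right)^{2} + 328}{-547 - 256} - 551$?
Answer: $- \frac{30031}{73} \approx -411.38$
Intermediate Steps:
$- 154 \frac{\left(-13 + f\right)^{2} + 328}{-547 - 256} - 551 = - 154 \frac{\left(-13 - 7\right)^{2} + 328}{-547 - 256} - 551 = - 154 \frac{\left(-20\right)^{2} + 328}{-803} - 551 = - 154 \left(400 + 328\right) \left(- \frac{1}{803}\right) - 551 = - 154 \cdot 728 \left(- \frac{1}{803}\right) - 551 = \left(-154\right) \left(- \frac{728}{803}\right) - 551 = \frac{10192}{73} - 551 = - \frac{30031}{73}$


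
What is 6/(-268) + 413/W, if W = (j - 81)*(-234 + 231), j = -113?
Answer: 13399/19497 ≈ 0.68723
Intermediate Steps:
W = 582 (W = (-113 - 81)*(-234 + 231) = -194*(-3) = 582)
6/(-268) + 413/W = 6/(-268) + 413/582 = 6*(-1/268) + 413*(1/582) = -3/134 + 413/582 = 13399/19497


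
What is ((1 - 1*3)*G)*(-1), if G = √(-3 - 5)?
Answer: 4*I*√2 ≈ 5.6569*I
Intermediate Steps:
G = 2*I*√2 (G = √(-8) = 2*I*√2 ≈ 2.8284*I)
((1 - 1*3)*G)*(-1) = ((1 - 1*3)*(2*I*√2))*(-1) = ((1 - 3)*(2*I*√2))*(-1) = -4*I*√2*(-1) = 4*I*√2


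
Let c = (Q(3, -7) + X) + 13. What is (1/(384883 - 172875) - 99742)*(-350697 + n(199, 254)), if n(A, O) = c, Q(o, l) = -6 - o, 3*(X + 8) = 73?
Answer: 3707722269779675/106004 ≈ 3.4977e+10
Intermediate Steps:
X = 49/3 (X = -8 + (⅓)*73 = -8 + 73/3 = 49/3 ≈ 16.333)
c = 61/3 (c = ((-6 - 1*3) + 49/3) + 13 = ((-6 - 3) + 49/3) + 13 = (-9 + 49/3) + 13 = 22/3 + 13 = 61/3 ≈ 20.333)
n(A, O) = 61/3
(1/(384883 - 172875) - 99742)*(-350697 + n(199, 254)) = (1/(384883 - 172875) - 99742)*(-350697 + 61/3) = (1/212008 - 99742)*(-1052030/3) = -21146101935/212008*(-1052030/3) = 3707722269779675/106004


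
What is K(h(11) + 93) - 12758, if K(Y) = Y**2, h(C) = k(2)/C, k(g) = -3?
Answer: -503318/121 ≈ -4159.7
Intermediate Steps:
h(C) = -3/C
K(h(11) + 93) - 12758 = (-3/11 + 93)**2 - 12758 = (1020/11)**2 - 12758 = 1040400/121 - 12758 = -503318/121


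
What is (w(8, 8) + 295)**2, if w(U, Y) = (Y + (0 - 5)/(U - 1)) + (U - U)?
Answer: 4477456/49 ≈ 91377.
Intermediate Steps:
w(U, Y) = Y - 5/(-1 + U) (w(U, Y) = (Y - 5/(-1 + U)) + 0 = Y - 5/(-1 + U))
(w(8, 8) + 295)**2 = ((-5 - 1*8 + 8*8)/(-1 + 8) + 295)**2 = ((-5 - 8 + 64)/7 + 295)**2 = ((1/7)*51 + 295)**2 = (51/7 + 295)**2 = (2116/7)**2 = 4477456/49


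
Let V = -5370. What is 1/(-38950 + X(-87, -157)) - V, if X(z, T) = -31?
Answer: 209327969/38981 ≈ 5370.0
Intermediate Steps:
1/(-38950 + X(-87, -157)) - V = 1/(-38950 - 31) - 1*(-5370) = 1/(-38981) + 5370 = -1/38981 + 5370 = 209327969/38981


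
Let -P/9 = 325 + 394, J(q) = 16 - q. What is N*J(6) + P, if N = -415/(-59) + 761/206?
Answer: -38672322/6077 ≈ -6363.7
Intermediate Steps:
N = 130389/12154 (N = -415*(-1/59) + 761*(1/206) = 415/59 + 761/206 = 130389/12154 ≈ 10.728)
P = -6471 (P = -9*(325 + 394) = -9*719 = -6471)
N*J(6) + P = 130389*(16 - 1*6)/12154 - 6471 = 130389*(16 - 6)/12154 - 6471 = (130389/12154)*10 - 6471 = 651945/6077 - 6471 = -38672322/6077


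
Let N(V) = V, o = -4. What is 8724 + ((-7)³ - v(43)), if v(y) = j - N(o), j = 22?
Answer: 8355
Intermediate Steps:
v(y) = 26 (v(y) = 22 - 1*(-4) = 22 + 4 = 26)
8724 + ((-7)³ - v(43)) = 8724 + ((-7)³ - 1*26) = 8724 + (-343 - 26) = 8724 - 369 = 8355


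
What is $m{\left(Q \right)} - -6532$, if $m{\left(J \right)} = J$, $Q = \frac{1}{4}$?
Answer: $\frac{26129}{4} \approx 6532.3$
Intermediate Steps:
$Q = \frac{1}{4} \approx 0.25$
$m{\left(Q \right)} - -6532 = \frac{1}{4} - -6532 = \frac{1}{4} + 6532 = \frac{26129}{4}$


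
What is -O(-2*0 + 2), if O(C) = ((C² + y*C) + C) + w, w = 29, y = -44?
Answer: 53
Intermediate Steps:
O(C) = 29 + C² - 43*C (O(C) = ((C² - 44*C) + C) + 29 = (C² - 43*C) + 29 = 29 + C² - 43*C)
-O(-2*0 + 2) = -(29 + (-2*0 + 2)² - 43*(-2*0 + 2)) = -(29 + (0 + 2)² - 43*(0 + 2)) = -(29 + 2² - 43*2) = -(29 + 4 - 86) = -1*(-53) = 53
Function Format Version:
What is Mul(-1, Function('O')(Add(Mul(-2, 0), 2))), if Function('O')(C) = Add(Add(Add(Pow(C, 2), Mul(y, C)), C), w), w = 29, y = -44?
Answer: 53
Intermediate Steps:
Function('O')(C) = Add(29, Pow(C, 2), Mul(-43, C)) (Function('O')(C) = Add(Add(Add(Pow(C, 2), Mul(-44, C)), C), 29) = Add(Add(Pow(C, 2), Mul(-43, C)), 29) = Add(29, Pow(C, 2), Mul(-43, C)))
Mul(-1, Function('O')(Add(Mul(-2, 0), 2))) = Mul(-1, Add(29, Pow(Add(Mul(-2, 0), 2), 2), Mul(-43, Add(Mul(-2, 0), 2)))) = Mul(-1, Add(29, Pow(Add(0, 2), 2), Mul(-43, Add(0, 2)))) = Mul(-1, Add(29, Pow(2, 2), Mul(-43, 2))) = Mul(-1, Add(29, 4, -86)) = Mul(-1, -53) = 53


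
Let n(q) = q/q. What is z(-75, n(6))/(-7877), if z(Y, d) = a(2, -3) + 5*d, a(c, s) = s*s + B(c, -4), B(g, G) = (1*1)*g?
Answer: -16/7877 ≈ -0.0020312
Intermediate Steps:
n(q) = 1
B(g, G) = g (B(g, G) = 1*g = g)
a(c, s) = c + s² (a(c, s) = s*s + c = s² + c = c + s²)
z(Y, d) = 11 + 5*d (z(Y, d) = (2 + (-3)²) + 5*d = (2 + 9) + 5*d = 11 + 5*d)
z(-75, n(6))/(-7877) = (11 + 5*1)/(-7877) = (11 + 5)*(-1/7877) = 16*(-1/7877) = -16/7877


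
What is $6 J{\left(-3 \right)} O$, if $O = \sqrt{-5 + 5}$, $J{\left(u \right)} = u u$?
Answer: $0$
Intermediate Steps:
$J{\left(u \right)} = u^{2}$
$O = 0$ ($O = \sqrt{0} = 0$)
$6 J{\left(-3 \right)} O = 6 \left(-3\right)^{2} \cdot 0 = 6 \cdot 9 \cdot 0 = 54 \cdot 0 = 0$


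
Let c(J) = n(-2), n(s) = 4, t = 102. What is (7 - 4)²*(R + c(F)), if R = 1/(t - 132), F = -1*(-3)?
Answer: 357/10 ≈ 35.700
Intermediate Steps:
F = 3
c(J) = 4
R = -1/30 (R = 1/(102 - 132) = 1/(-30) = -1/30 ≈ -0.033333)
(7 - 4)²*(R + c(F)) = (7 - 4)²*(-1/30 + 4) = 3²*(119/30) = 9*(119/30) = 357/10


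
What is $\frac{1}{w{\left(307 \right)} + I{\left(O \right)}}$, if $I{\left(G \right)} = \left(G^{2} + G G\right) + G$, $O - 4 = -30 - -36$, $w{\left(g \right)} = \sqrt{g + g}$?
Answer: $\frac{105}{21743} - \frac{\sqrt{614}}{43486} \approx 0.0042593$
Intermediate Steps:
$w{\left(g \right)} = \sqrt{2} \sqrt{g}$ ($w{\left(g \right)} = \sqrt{2 g} = \sqrt{2} \sqrt{g}$)
$O = 10$ ($O = 4 - -6 = 4 + \left(-30 + 36\right) = 4 + 6 = 10$)
$I{\left(G \right)} = G + 2 G^{2}$ ($I{\left(G \right)} = \left(G^{2} + G^{2}\right) + G = 2 G^{2} + G = G + 2 G^{2}$)
$\frac{1}{w{\left(307 \right)} + I{\left(O \right)}} = \frac{1}{\sqrt{2} \sqrt{307} + 10 \left(1 + 2 \cdot 10\right)} = \frac{1}{\sqrt{614} + 10 \left(1 + 20\right)} = \frac{1}{\sqrt{614} + 10 \cdot 21} = \frac{1}{\sqrt{614} + 210} = \frac{1}{210 + \sqrt{614}}$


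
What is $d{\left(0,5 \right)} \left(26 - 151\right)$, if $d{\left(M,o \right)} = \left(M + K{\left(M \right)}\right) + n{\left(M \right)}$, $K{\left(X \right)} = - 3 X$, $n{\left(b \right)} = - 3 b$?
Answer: $0$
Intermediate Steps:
$d{\left(M,o \right)} = - 5 M$ ($d{\left(M,o \right)} = \left(M - 3 M\right) - 3 M = - 2 M - 3 M = - 5 M$)
$d{\left(0,5 \right)} \left(26 - 151\right) = \left(-5\right) 0 \left(26 - 151\right) = 0 \left(-125\right) = 0$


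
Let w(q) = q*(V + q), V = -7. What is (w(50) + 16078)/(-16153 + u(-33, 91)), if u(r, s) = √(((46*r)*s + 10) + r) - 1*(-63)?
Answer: -97762840/86342087 - 6076*I*√138161/86342087 ≈ -1.1323 - 0.026157*I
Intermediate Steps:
u(r, s) = 63 + √(10 + r + 46*r*s) (u(r, s) = √((46*r*s + 10) + r) + 63 = √((10 + 46*r*s) + r) + 63 = √(10 + r + 46*r*s) + 63 = 63 + √(10 + r + 46*r*s))
w(q) = q*(-7 + q)
(w(50) + 16078)/(-16153 + u(-33, 91)) = (50*(-7 + 50) + 16078)/(-16153 + (63 + √(10 - 33 + 46*(-33)*91))) = (50*43 + 16078)/(-16153 + (63 + √(10 - 33 - 138138))) = (2150 + 16078)/(-16153 + (63 + √(-138161))) = 18228/(-16153 + (63 + I*√138161)) = 18228/(-16090 + I*√138161)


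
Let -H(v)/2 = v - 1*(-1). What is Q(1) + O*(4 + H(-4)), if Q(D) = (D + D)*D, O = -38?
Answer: -378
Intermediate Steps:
H(v) = -2 - 2*v (H(v) = -2*(v - 1*(-1)) = -2*(v + 1) = -2*(1 + v) = -2 - 2*v)
Q(D) = 2*D**2 (Q(D) = (2*D)*D = 2*D**2)
Q(1) + O*(4 + H(-4)) = 2*1**2 - 38*(4 + (-2 - 2*(-4))) = 2*1 - 38*(4 + (-2 + 8)) = 2 - 38*(4 + 6) = 2 - 38*10 = 2 - 380 = -378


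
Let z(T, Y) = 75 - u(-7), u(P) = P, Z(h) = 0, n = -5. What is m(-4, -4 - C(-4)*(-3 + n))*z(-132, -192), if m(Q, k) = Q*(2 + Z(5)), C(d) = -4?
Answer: -656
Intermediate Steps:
z(T, Y) = 82 (z(T, Y) = 75 - 1*(-7) = 75 + 7 = 82)
m(Q, k) = 2*Q (m(Q, k) = Q*(2 + 0) = Q*2 = 2*Q)
m(-4, -4 - C(-4)*(-3 + n))*z(-132, -192) = (2*(-4))*82 = -8*82 = -656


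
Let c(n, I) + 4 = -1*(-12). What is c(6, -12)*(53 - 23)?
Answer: 240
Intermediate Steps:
c(n, I) = 8 (c(n, I) = -4 - 1*(-12) = -4 + 12 = 8)
c(6, -12)*(53 - 23) = 8*(53 - 23) = 8*30 = 240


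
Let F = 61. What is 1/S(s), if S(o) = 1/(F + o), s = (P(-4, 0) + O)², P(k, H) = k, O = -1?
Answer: 86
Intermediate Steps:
s = 25 (s = (-4 - 1)² = (-5)² = 25)
S(o) = 1/(61 + o)
1/S(s) = 1/(1/(61 + 25)) = 1/(1/86) = 86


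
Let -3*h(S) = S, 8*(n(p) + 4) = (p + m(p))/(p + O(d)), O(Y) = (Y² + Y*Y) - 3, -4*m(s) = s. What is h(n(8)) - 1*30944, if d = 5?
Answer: -20422163/660 ≈ -30943.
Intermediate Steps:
m(s) = -s/4
O(Y) = -3 + 2*Y² (O(Y) = (Y² + Y²) - 3 = 2*Y² - 3 = -3 + 2*Y²)
n(p) = -4 + 3*p/(32*(47 + p)) (n(p) = -4 + ((p - p/4)/(p + (-3 + 2*5²)))/8 = -4 + ((3*p/4)/(p + (-3 + 2*25)))/8 = -4 + ((3*p/4)/(p + (-3 + 50)))/8 = -4 + ((3*p/4)/(p + 47))/8 = -4 + ((3*p/4)/(47 + p))/8 = -4 + (3*p/(4*(47 + p)))/8 = -4 + 3*p/(32*(47 + p)))
h(S) = -S/3
h(n(8)) - 1*30944 = -(-6016 - 125*8)/(96*(47 + 8)) - 1*30944 = -(-6016 - 1000)/(96*55) - 30944 = -(-7016)/(96*55) - 30944 = -⅓*(-877/220) - 30944 = 877/660 - 30944 = -20422163/660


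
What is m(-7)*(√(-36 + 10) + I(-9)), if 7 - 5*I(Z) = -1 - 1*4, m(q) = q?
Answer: -84/5 - 7*I*√26 ≈ -16.8 - 35.693*I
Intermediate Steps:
I(Z) = 12/5 (I(Z) = 7/5 - (-1 - 1*4)/5 = 7/5 - (-1 - 4)/5 = 7/5 - ⅕*(-5) = 7/5 + 1 = 12/5)
m(-7)*(√(-36 + 10) + I(-9)) = -7*(√(-36 + 10) + 12/5) = -7*(√(-26) + 12/5) = -7*(I*√26 + 12/5) = -7*(12/5 + I*√26) = -84/5 - 7*I*√26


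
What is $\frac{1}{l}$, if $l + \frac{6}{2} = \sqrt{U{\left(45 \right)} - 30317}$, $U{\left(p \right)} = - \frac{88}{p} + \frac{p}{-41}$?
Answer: $- \frac{5535}{55957103} - \frac{3 i \sqrt{11467802090}}{55957103} \approx -9.8915 \cdot 10^{-5} - 0.0057412 i$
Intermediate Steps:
$U{\left(p \right)} = - \frac{88}{p} - \frac{p}{41}$ ($U{\left(p \right)} = - \frac{88}{p} + p \left(- \frac{1}{41}\right) = - \frac{88}{p} - \frac{p}{41}$)
$l = -3 + \frac{i \sqrt{11467802090}}{615}$ ($l = -3 + \sqrt{\left(- \frac{88}{45} - \frac{45}{41}\right) - 30317} = -3 + \sqrt{- \frac{5633}{1845} - 30317} = -3 + \sqrt{- \frac{55940498}{1845}} = -3 + \frac{i \sqrt{11467802090}}{615} \approx -3.0 + 174.13 i$)
$\frac{1}{l} = \frac{1}{-3 + \frac{i \sqrt{11467802090}}{615}}$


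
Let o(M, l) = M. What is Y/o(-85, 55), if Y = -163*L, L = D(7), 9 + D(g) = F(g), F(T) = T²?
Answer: 1304/17 ≈ 76.706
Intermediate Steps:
D(g) = -9 + g²
L = 40 (L = -9 + 7² = -9 + 49 = 40)
Y = -6520 (Y = -163*40 = -6520)
Y/o(-85, 55) = -6520/(-85) = -6520*(-1/85) = 1304/17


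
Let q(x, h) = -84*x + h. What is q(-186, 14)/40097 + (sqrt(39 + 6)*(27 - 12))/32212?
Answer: 15638/40097 + 45*sqrt(5)/32212 ≈ 0.39313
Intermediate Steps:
q(x, h) = h - 84*x
q(-186, 14)/40097 + (sqrt(39 + 6)*(27 - 12))/32212 = (14 - 84*(-186))/40097 + (sqrt(39 + 6)*(27 - 12))/32212 = (14 + 15624)*(1/40097) + (sqrt(45)*15)*(1/32212) = 15638*(1/40097) + ((3*sqrt(5))*15)*(1/32212) = 15638/40097 + (45*sqrt(5))*(1/32212) = 15638/40097 + 45*sqrt(5)/32212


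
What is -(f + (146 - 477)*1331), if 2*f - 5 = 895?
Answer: 440111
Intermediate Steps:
f = 450 (f = 5/2 + (1/2)*895 = 5/2 + 895/2 = 450)
-(f + (146 - 477)*1331) = -(450 + (146 - 477)*1331) = -(450 - 331*1331) = -(450 - 440561) = -1*(-440111) = 440111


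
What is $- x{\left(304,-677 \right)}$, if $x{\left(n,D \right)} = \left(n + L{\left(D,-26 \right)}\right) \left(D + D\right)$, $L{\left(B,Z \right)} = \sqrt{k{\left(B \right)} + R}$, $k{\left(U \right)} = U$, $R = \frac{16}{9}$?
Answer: $411616 + \frac{1354 i \sqrt{6077}}{3} \approx 4.1162 \cdot 10^{5} + 35184.0 i$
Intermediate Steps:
$R = \frac{16}{9}$ ($R = 16 \cdot \frac{1}{9} = \frac{16}{9} \approx 1.7778$)
$L{\left(B,Z \right)} = \sqrt{\frac{16}{9} + B}$ ($L{\left(B,Z \right)} = \sqrt{B + \frac{16}{9}} = \sqrt{\frac{16}{9} + B}$)
$x{\left(n,D \right)} = 2 D \left(n + \frac{\sqrt{16 + 9 D}}{3}\right)$ ($x{\left(n,D \right)} = \left(n + \frac{\sqrt{16 + 9 D}}{3}\right) \left(D + D\right) = \left(n + \frac{\sqrt{16 + 9 D}}{3}\right) 2 D = 2 D \left(n + \frac{\sqrt{16 + 9 D}}{3}\right)$)
$- x{\left(304,-677 \right)} = - \frac{2 \left(-677\right) \left(\sqrt{16 + 9 \left(-677\right)} + 3 \cdot 304\right)}{3} = - \frac{2 \left(-677\right) \left(\sqrt{16 - 6093} + 912\right)}{3} = - \frac{2 \left(-677\right) \left(\sqrt{-6077} + 912\right)}{3} = - \frac{2 \left(-677\right) \left(i \sqrt{6077} + 912\right)}{3} = - \frac{2 \left(-677\right) \left(912 + i \sqrt{6077}\right)}{3} = - (-411616 - \frac{1354 i \sqrt{6077}}{3}) = 411616 + \frac{1354 i \sqrt{6077}}{3}$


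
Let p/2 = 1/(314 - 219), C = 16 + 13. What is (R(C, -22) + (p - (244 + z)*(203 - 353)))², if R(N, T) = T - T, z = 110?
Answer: 25447000428004/9025 ≈ 2.8196e+9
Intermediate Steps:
C = 29
R(N, T) = 0
p = 2/95 (p = 2/(314 - 219) = 2/95 ≈ 0.021053)
(R(C, -22) + (p - (244 + z)*(203 - 353)))² = (0 + (2/95 - (244 + 110)*(203 - 353)))² = (0 + (2/95 - 354*(-150)))² = (0 + (2/95 - 1*(-53100)))² = (0 + (2/95 + 53100))² = (0 + 5044502/95)² = (5044502/95)² = 25447000428004/9025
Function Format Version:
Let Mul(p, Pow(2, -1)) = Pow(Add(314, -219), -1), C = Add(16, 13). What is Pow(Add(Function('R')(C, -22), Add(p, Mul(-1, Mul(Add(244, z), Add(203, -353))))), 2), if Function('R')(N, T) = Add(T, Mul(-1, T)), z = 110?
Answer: Rational(25447000428004, 9025) ≈ 2.8196e+9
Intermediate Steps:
C = 29
Function('R')(N, T) = 0
p = Rational(2, 95) (p = Mul(2, Pow(Add(314, -219), -1)) = Mul(2, Pow(95, -1)) = Mul(2, Rational(1, 95)) = Rational(2, 95) ≈ 0.021053)
Pow(Add(Function('R')(C, -22), Add(p, Mul(-1, Mul(Add(244, z), Add(203, -353))))), 2) = Pow(Add(0, Add(Rational(2, 95), Mul(-1, Mul(Add(244, 110), Add(203, -353))))), 2) = Pow(Add(0, Add(Rational(2, 95), Mul(-1, Mul(354, -150)))), 2) = Pow(Add(0, Add(Rational(2, 95), Mul(-1, -53100))), 2) = Pow(Add(0, Add(Rational(2, 95), 53100)), 2) = Pow(Add(0, Rational(5044502, 95)), 2) = Pow(Rational(5044502, 95), 2) = Rational(25447000428004, 9025)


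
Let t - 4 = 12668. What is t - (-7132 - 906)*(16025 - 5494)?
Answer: 84660850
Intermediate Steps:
t = 12672 (t = 4 + 12668 = 12672)
t - (-7132 - 906)*(16025 - 5494) = 12672 - (-7132 - 906)*(16025 - 5494) = 12672 - (-8038)*10531 = 12672 - 1*(-84648178) = 12672 + 84648178 = 84660850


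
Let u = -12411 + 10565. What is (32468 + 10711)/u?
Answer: -43179/1846 ≈ -23.391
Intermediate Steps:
u = -1846
(32468 + 10711)/u = (32468 + 10711)/(-1846) = 43179*(-1/1846) = -43179/1846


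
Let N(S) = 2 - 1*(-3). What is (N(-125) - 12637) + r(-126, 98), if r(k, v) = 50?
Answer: -12582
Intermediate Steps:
N(S) = 5 (N(S) = 2 + 3 = 5)
(N(-125) - 12637) + r(-126, 98) = (5 - 12637) + 50 = -12632 + 50 = -12582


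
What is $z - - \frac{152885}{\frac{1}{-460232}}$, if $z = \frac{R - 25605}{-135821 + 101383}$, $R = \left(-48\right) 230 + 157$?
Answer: $- \frac{1211573081102836}{17219} \approx -7.0363 \cdot 10^{10}$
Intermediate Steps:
$R = -10883$ ($R = -11040 + 157 = -10883$)
$z = \frac{18244}{17219}$ ($z = \frac{-10883 - 25605}{-135821 + 101383} = - \frac{36488}{-34438} = \left(-36488\right) \left(- \frac{1}{34438}\right) = \frac{18244}{17219} \approx 1.0595$)
$z - - \frac{152885}{\frac{1}{-460232}} = \frac{18244}{17219} - - \frac{152885}{\frac{1}{-460232}} = \frac{18244}{17219} - - \frac{152885}{- \frac{1}{460232}} = \frac{18244}{17219} - \left(-152885\right) \left(-460232\right) = \frac{18244}{17219} - 70362569320 = - \frac{1211573081102836}{17219}$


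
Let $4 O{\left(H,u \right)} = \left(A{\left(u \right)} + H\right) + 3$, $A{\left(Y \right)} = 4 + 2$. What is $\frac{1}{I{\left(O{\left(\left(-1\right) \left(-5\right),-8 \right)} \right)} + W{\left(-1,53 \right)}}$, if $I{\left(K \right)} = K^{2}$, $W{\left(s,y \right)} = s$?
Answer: $\frac{4}{45} \approx 0.088889$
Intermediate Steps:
$A{\left(Y \right)} = 6$
$O{\left(H,u \right)} = \frac{9}{4} + \frac{H}{4}$ ($O{\left(H,u \right)} = \frac{\left(6 + H\right) + 3}{4} = \frac{9 + H}{4} = \frac{9}{4} + \frac{H}{4}$)
$\frac{1}{I{\left(O{\left(\left(-1\right) \left(-5\right),-8 \right)} \right)} + W{\left(-1,53 \right)}} = \frac{1}{\left(\frac{9}{4} + \frac{\left(-1\right) \left(-5\right)}{4}\right)^{2} - 1} = \frac{1}{\left(\frac{9}{4} + \frac{1}{4} \cdot 5\right)^{2} - 1} = \frac{1}{\left(\frac{9}{4} + \frac{5}{4}\right)^{2} - 1} = \frac{1}{\left(\frac{7}{2}\right)^{2} - 1} = \frac{1}{\frac{49}{4} - 1} = \frac{1}{\frac{45}{4}} = \frac{4}{45}$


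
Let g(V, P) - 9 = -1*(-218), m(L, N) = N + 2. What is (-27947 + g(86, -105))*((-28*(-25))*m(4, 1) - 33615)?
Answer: 873595800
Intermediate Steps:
m(L, N) = 2 + N
g(V, P) = 227 (g(V, P) = 9 - 1*(-218) = 9 + 218 = 227)
(-27947 + g(86, -105))*((-28*(-25))*m(4, 1) - 33615) = (-27947 + 227)*((-28*(-25))*(2 + 1) - 33615) = -27720*(700*3 - 33615) = -27720*(2100 - 33615) = -27720*(-31515) = 873595800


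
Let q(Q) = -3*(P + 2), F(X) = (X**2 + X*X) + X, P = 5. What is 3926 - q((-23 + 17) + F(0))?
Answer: 3947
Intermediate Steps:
F(X) = X + 2*X**2 (F(X) = (X**2 + X**2) + X = 2*X**2 + X = X + 2*X**2)
q(Q) = -21 (q(Q) = -3*(5 + 2) = -3*7 = -21)
3926 - q((-23 + 17) + F(0)) = 3926 - 1*(-21) = 3926 + 21 = 3947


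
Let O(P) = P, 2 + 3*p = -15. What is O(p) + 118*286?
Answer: 101227/3 ≈ 33742.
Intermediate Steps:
p = -17/3 (p = -2/3 + (1/3)*(-15) = -2/3 - 5 = -17/3 ≈ -5.6667)
O(p) + 118*286 = -17/3 + 118*286 = -17/3 + 33748 = 101227/3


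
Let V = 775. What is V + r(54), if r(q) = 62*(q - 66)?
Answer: 31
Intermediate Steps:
r(q) = -4092 + 62*q (r(q) = 62*(-66 + q) = -4092 + 62*q)
V + r(54) = 775 + (-4092 + 62*54) = 775 + (-4092 + 3348) = 775 - 744 = 31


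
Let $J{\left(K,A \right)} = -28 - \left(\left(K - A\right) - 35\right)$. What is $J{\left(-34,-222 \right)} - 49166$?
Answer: $-49347$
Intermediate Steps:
$J{\left(K,A \right)} = 7 + A - K$ ($J{\left(K,A \right)} = -28 - \left(-35 + K - A\right) = -28 + \left(35 + A - K\right) = 7 + A - K$)
$J{\left(-34,-222 \right)} - 49166 = \left(7 - 222 - -34\right) - 49166 = \left(7 - 222 + 34\right) - 49166 = -181 - 49166 = -49347$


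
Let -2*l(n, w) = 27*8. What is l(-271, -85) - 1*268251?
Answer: -268359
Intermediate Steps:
l(n, w) = -108 (l(n, w) = -27*8/2 = -1/2*216 = -108)
l(-271, -85) - 1*268251 = -108 - 1*268251 = -108 - 268251 = -268359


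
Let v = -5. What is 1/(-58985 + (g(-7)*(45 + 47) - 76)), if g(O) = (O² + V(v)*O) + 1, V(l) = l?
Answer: -1/51241 ≈ -1.9516e-5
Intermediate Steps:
g(O) = 1 + O² - 5*O (g(O) = (O² - 5*O) + 1 = 1 + O² - 5*O)
1/(-58985 + (g(-7)*(45 + 47) - 76)) = 1/(-58985 + ((1 + (-7)² - 5*(-7))*(45 + 47) - 76)) = 1/(-58985 + ((1 + 49 + 35)*92 - 76)) = 1/(-58985 + (85*92 - 76)) = 1/(-58985 + (7820 - 76)) = 1/(-58985 + 7744) = 1/(-51241) = -1/51241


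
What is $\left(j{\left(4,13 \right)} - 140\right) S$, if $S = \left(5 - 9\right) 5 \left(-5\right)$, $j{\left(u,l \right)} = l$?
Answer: $-12700$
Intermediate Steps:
$S = 100$ ($S = \left(5 - 9\right) 5 \left(-5\right) = \left(-4\right) 5 \left(-5\right) = \left(-20\right) \left(-5\right) = 100$)
$\left(j{\left(4,13 \right)} - 140\right) S = \left(13 - 140\right) 100 = \left(-127\right) 100 = -12700$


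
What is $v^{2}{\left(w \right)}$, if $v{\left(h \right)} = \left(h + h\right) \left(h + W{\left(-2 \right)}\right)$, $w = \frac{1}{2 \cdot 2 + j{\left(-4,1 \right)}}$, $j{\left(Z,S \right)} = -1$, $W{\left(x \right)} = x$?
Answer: $\frac{100}{81} \approx 1.2346$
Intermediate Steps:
$w = \frac{1}{3}$ ($w = \frac{1}{2 \cdot 2 - 1} = \frac{1}{4 - 1} = \frac{1}{3} \approx 0.33333$)
$v{\left(h \right)} = 2 h \left(-2 + h\right)$ ($v{\left(h \right)} = \left(h + h\right) \left(h - 2\right) = 2 h \left(-2 + h\right)$)
$v^{2}{\left(w \right)} = \left(2 \cdot \frac{1}{3} \left(-2 + \frac{1}{3}\right)\right)^{2} = \left(2 \cdot \frac{1}{3} \left(- \frac{5}{3}\right)\right)^{2} = \left(- \frac{10}{9}\right)^{2} = \frac{100}{81}$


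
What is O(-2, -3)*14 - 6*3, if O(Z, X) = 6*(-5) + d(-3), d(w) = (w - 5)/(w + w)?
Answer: -1258/3 ≈ -419.33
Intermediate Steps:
d(w) = (-5 + w)/(2*w) (d(w) = (-5 + w)/((2*w)) = (-5 + w)*(1/(2*w)) = (-5 + w)/(2*w))
O(Z, X) = -86/3 (O(Z, X) = 6*(-5) + (1/2)*(-5 - 3)/(-3) = -30 + (1/2)*(-1/3)*(-8) = -30 + 4/3 = -86/3)
O(-2, -3)*14 - 6*3 = -86/3*14 - 6*3 = -1204/3 - 18 = -1258/3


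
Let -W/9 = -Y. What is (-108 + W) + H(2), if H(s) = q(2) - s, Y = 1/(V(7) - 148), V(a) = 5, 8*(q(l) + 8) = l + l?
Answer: -33623/286 ≈ -117.56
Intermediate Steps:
q(l) = -8 + l/4 (q(l) = -8 + (l + l)/8 = -8 + (2*l)/8 = -8 + l/4)
Y = -1/143 (Y = 1/(5 - 148) = 1/(-143) = -1/143 ≈ -0.0069930)
H(s) = -15/2 - s (H(s) = (-8 + (¼)*2) - s = (-8 + ½) - s = -15/2 - s)
W = -9/143 (W = -(-9)*(-1)/143 = -9*1/143 = -9/143 ≈ -0.062937)
(-108 + W) + H(2) = (-108 - 9/143) + (-15/2 - 1*2) = -15453/143 + (-15/2 - 2) = -15453/143 - 19/2 = -33623/286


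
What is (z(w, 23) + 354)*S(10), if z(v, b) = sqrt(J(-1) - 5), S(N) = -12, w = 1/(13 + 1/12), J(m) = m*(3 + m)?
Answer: -4248 - 12*I*sqrt(7) ≈ -4248.0 - 31.749*I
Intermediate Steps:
w = 12/157 (w = 1/(13 + 1/12) = 1/(157/12) = 12/157 ≈ 0.076433)
z(v, b) = I*sqrt(7) (z(v, b) = sqrt(-(3 - 1) - 5) = sqrt(-1*2 - 5) = sqrt(-2 - 5) = sqrt(-7) = I*sqrt(7))
(z(w, 23) + 354)*S(10) = (I*sqrt(7) + 354)*(-12) = (354 + I*sqrt(7))*(-12) = -4248 - 12*I*sqrt(7)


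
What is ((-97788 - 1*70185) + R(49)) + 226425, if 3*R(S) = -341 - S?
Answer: 58322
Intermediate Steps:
R(S) = -341/3 - S/3 (R(S) = (-341 - S)/3 = -341/3 - S/3)
((-97788 - 1*70185) + R(49)) + 226425 = ((-97788 - 1*70185) + (-341/3 - 1/3*49)) + 226425 = ((-97788 - 70185) + (-341/3 - 49/3)) + 226425 = (-167973 - 130) + 226425 = -168103 + 226425 = 58322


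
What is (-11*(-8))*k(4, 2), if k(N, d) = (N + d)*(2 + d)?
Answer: 2112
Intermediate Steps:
k(N, d) = (2 + d)*(N + d)
(-11*(-8))*k(4, 2) = (-11*(-8))*(2**2 + 2*4 + 2*2 + 4*2) = 88*(4 + 8 + 4 + 8) = 88*24 = 2112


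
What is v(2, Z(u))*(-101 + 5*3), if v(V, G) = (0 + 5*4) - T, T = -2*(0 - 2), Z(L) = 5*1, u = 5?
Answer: -1376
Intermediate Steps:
Z(L) = 5
T = 4 (T = -2*(-2) = 4)
v(V, G) = 16 (v(V, G) = (0 + 5*4) - 1*4 = (0 + 20) - 4 = 20 - 4 = 16)
v(2, Z(u))*(-101 + 5*3) = 16*(-101 + 5*3) = 16*(-101 + 15) = 16*(-86) = -1376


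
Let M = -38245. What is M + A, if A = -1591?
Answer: -39836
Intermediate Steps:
M + A = -38245 - 1591 = -39836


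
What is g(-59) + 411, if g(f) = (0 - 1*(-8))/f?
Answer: 24241/59 ≈ 410.86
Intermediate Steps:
g(f) = 8/f (g(f) = (0 + 8)/f = 8/f)
g(-59) + 411 = 8/(-59) + 411 = 8*(-1/59) + 411 = -8/59 + 411 = 24241/59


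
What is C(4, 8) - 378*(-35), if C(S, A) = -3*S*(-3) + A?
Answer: 13274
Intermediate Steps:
C(S, A) = A + 9*S (C(S, A) = 9*S + A = A + 9*S)
C(4, 8) - 378*(-35) = (8 + 9*4) - 378*(-35) = (8 + 36) + 13230 = 44 + 13230 = 13274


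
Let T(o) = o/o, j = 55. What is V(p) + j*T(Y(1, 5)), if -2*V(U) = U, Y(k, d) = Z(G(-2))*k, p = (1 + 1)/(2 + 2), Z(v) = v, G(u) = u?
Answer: 219/4 ≈ 54.750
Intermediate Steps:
p = 1/2 (p = 2/4 = 2*(1/4) = 1/2 ≈ 0.50000)
Y(k, d) = -2*k
T(o) = 1
V(U) = -U/2
V(p) + j*T(Y(1, 5)) = -1/2*1/2 + 55*1 = -1/4 + 55 = 219/4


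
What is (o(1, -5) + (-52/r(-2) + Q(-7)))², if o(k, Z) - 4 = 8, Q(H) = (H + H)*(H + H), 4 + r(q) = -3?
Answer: 2274064/49 ≈ 46410.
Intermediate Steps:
r(q) = -7 (r(q) = -4 - 3 = -7)
Q(H) = 4*H² (Q(H) = (2*H)*(2*H) = 4*H²)
o(k, Z) = 12 (o(k, Z) = 4 + 8 = 12)
(o(1, -5) + (-52/r(-2) + Q(-7)))² = (12 + (-52/(-7) + 4*(-7)²))² = (12 + (-52*(-⅐) + 4*49))² = (12 + (52/7 + 196))² = (12 + 1424/7)² = (1508/7)² = 2274064/49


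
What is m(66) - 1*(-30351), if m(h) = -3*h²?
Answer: 17283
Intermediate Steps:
m(66) - 1*(-30351) = -3*66² - 1*(-30351) = -3*4356 + 30351 = -13068 + 30351 = 17283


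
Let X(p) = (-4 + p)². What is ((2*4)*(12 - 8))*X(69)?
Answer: 135200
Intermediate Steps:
((2*4)*(12 - 8))*X(69) = ((2*4)*(12 - 8))*(-4 + 69)² = (8*4)*65² = 32*4225 = 135200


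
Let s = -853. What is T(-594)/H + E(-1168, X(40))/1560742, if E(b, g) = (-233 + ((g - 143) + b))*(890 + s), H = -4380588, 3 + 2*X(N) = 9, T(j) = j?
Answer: -1152041228/31652628131 ≈ -0.036396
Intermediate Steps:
X(N) = 3 (X(N) = -3/2 + (½)*9 = -3/2 + 9/2 = 3)
E(b, g) = -13912 + 37*b + 37*g (E(b, g) = (-233 + ((g - 143) + b))*(890 - 853) = (-233 + ((-143 + g) + b))*37 = (-233 + (-143 + b + g))*37 = (-376 + b + g)*37 = -13912 + 37*b + 37*g)
T(-594)/H + E(-1168, X(40))/1560742 = -594/(-4380588) + (-13912 + 37*(-1168) + 37*3)/1560742 = -594*(-1/4380588) + (-13912 - 43216 + 111)*(1/1560742) = 11/81122 - 57017*1/1560742 = 11/81122 - 57017/1560742 = -1152041228/31652628131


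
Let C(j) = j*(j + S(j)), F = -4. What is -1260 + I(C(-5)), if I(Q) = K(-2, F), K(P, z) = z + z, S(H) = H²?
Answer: -1268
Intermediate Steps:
K(P, z) = 2*z
C(j) = j*(j + j²)
I(Q) = -8 (I(Q) = 2*(-4) = -8)
-1260 + I(C(-5)) = -1260 - 8 = -1268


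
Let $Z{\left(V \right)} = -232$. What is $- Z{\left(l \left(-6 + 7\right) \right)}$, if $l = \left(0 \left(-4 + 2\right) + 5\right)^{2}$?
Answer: $232$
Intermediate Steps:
$l = 25$ ($l = \left(0 \left(-2\right) + 5\right)^{2} = \left(0 + 5\right)^{2} = 5^{2} = 25$)
$- Z{\left(l \left(-6 + 7\right) \right)} = \left(-1\right) \left(-232\right) = 232$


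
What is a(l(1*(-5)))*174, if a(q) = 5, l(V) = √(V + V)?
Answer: 870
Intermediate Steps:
l(V) = √2*√V (l(V) = √(2*V) = √2*√V)
a(l(1*(-5)))*174 = 5*174 = 870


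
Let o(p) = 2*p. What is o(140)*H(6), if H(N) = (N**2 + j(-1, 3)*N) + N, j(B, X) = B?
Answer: 10080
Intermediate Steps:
H(N) = N**2 (H(N) = (N**2 - N) + N = N**2)
o(140)*H(6) = (2*140)*6**2 = 280*36 = 10080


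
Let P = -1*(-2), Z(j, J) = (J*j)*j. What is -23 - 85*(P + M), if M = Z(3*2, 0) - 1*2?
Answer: -23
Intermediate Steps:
Z(j, J) = J*j**2
P = 2
M = -2 (M = 0*(3*2)**2 - 1*2 = 0*6**2 - 2 = 0*36 - 2 = 0 - 2 = -2)
-23 - 85*(P + M) = -23 - 85*(2 - 2) = -23 - 85*0 = -23 + 0 = -23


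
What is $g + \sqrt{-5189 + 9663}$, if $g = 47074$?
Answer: $47074 + \sqrt{4474} \approx 47141.0$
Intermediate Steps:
$g + \sqrt{-5189 + 9663} = 47074 + \sqrt{-5189 + 9663} = 47074 + \sqrt{4474}$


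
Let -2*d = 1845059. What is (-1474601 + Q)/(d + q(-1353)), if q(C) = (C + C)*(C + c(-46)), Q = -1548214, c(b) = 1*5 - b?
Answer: -1209126/1040273 ≈ -1.1623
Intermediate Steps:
d = -1845059/2 (d = -½*1845059 = -1845059/2 ≈ -9.2253e+5)
c(b) = 5 - b
q(C) = 2*C*(51 + C) (q(C) = (C + C)*(C + (5 - 1*(-46))) = (2*C)*(C + (5 + 46)) = (2*C)*(C + 51) = (2*C)*(51 + C) = 2*C*(51 + C))
(-1474601 + Q)/(d + q(-1353)) = (-1474601 - 1548214)/(-1845059/2 + 2*(-1353)*(51 - 1353)) = -3022815/(-1845059/2 + 2*(-1353)*(-1302)) = -3022815/(-1845059/2 + 3523212) = -3022815/5201365/2 = -3022815*2/5201365 = -1209126/1040273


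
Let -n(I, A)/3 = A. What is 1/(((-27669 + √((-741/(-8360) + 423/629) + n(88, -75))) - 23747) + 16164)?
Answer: -9756343520/343930559285389 - 2*√4323105432690/343930559285389 ≈ -2.8379e-5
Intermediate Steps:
n(I, A) = -3*A
1/(((-27669 + √((-741/(-8360) + 423/629) + n(88, -75))) - 23747) + 16164) = 1/(((-27669 + √((-741/(-8360) + 423/629) - 3*(-75))) - 23747) + 16164) = 1/(((-27669 + √((-741*(-1/8360) + 423*(1/629)) + 225)) - 23747) + 16164) = 1/(((-27669 + √((39/440 + 423/629) + 225)) - 23747) + 16164) = 1/(((-27669 + √(210651/276760 + 225)) - 23747) + 16164) = 1/(((-27669 + √(62481651/276760)) - 23747) + 16164) = 1/(((-27669 + √4323105432690/138380) - 23747) + 16164) = 1/((-51416 + √4323105432690/138380) + 16164) = 1/(-35252 + √4323105432690/138380)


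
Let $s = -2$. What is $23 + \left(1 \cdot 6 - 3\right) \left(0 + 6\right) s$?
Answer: $-13$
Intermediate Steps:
$23 + \left(1 \cdot 6 - 3\right) \left(0 + 6\right) s = 23 + \left(1 \cdot 6 - 3\right) \left(0 + 6\right) \left(-2\right) = 23 + \left(6 - 3\right) 6 \left(-2\right) = 23 + 3 \left(-12\right) = 23 - 36 = -13$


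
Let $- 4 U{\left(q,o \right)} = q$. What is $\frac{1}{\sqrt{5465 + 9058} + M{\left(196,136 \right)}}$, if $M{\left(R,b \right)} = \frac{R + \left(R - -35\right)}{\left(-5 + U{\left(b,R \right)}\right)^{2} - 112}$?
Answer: $- \frac{601643}{28832053634} + \frac{1985281 \sqrt{14523}}{28832053634} \approx 0.0082771$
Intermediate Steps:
$U{\left(q,o \right)} = - \frac{q}{4}$
$M{\left(R,b \right)} = \frac{35 + 2 R}{-112 + \left(-5 - \frac{b}{4}\right)^{2}}$ ($M{\left(R,b \right)} = \frac{R + \left(R - -35\right)}{\left(-5 - \frac{b}{4}\right)^{2} - 112} = \frac{R + \left(R + 35\right)}{-112 + \left(-5 - \frac{b}{4}\right)^{2}} = \frac{R + \left(35 + R\right)}{-112 + \left(-5 - \frac{b}{4}\right)^{2}} = \frac{35 + 2 R}{-112 + \left(-5 - \frac{b}{4}\right)^{2}}$)
$\frac{1}{\sqrt{5465 + 9058} + M{\left(196,136 \right)}} = \frac{1}{\sqrt{5465 + 9058} + \frac{16 \left(35 + 2 \cdot 196\right)}{-1792 + \left(20 + 136\right)^{2}}} = \frac{1}{\sqrt{14523} + \frac{16 \left(35 + 392\right)}{-1792 + 156^{2}}} = \frac{1}{\sqrt{14523} + 16 \frac{1}{-1792 + 24336} \cdot 427} = \frac{1}{\sqrt{14523} + 16 \cdot \frac{1}{22544} \cdot 427} = \frac{1}{\sqrt{14523} + \frac{427}{1409}} = \frac{1}{\frac{427}{1409} + \sqrt{14523}}$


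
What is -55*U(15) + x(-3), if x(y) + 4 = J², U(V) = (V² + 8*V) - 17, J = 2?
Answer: -18040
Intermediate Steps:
U(V) = -17 + V² + 8*V
x(y) = 0 (x(y) = -4 + 2² = -4 + 4 = 0)
-55*U(15) + x(-3) = -55*(-17 + 15² + 8*15) + 0 = -55*(-17 + 225 + 120) + 0 = -55*328 + 0 = -18040 + 0 = -18040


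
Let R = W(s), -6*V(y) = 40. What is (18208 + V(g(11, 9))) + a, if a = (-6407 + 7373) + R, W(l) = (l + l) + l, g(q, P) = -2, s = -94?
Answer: 56656/3 ≈ 18885.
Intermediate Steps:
W(l) = 3*l (W(l) = 2*l + l = 3*l)
V(y) = -20/3 (V(y) = -⅙*40 = -20/3)
R = -282 (R = 3*(-94) = -282)
a = 684 (a = (-6407 + 7373) - 282 = 966 - 282 = 684)
(18208 + V(g(11, 9))) + a = (18208 - 20/3) + 684 = 54604/3 + 684 = 56656/3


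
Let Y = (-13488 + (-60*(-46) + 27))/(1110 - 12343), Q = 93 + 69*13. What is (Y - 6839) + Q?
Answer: -65691116/11233 ≈ -5848.0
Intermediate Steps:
Q = 990 (Q = 93 + 897 = 990)
Y = 10701/11233 (Y = (-13488 + (2760 + 27))/(-11233) = (-13488 + 2787)*(-1/11233) = -10701*(-1/11233) = 10701/11233 ≈ 0.95264)
(Y - 6839) + Q = (10701/11233 - 6839) + 990 = -76811786/11233 + 990 = -65691116/11233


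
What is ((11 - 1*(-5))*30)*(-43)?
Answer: -20640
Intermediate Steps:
((11 - 1*(-5))*30)*(-43) = ((11 + 5)*30)*(-43) = (16*30)*(-43) = 480*(-43) = -20640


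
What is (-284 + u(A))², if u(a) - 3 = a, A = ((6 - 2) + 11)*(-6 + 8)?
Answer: 63001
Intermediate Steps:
A = 30 (A = (4 + 11)*2 = 15*2 = 30)
u(a) = 3 + a
(-284 + u(A))² = (-284 + (3 + 30))² = (-284 + 33)² = (-251)² = 63001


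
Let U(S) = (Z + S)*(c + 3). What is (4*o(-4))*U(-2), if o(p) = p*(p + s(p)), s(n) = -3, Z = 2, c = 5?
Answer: 0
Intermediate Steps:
U(S) = 16 + 8*S (U(S) = (2 + S)*(5 + 3) = (2 + S)*8 = 16 + 8*S)
o(p) = p*(-3 + p) (o(p) = p*(p - 3) = p*(-3 + p))
(4*o(-4))*U(-2) = (4*(-4*(-3 - 4)))*(16 + 8*(-2)) = (4*(-4*(-7)))*(16 - 16) = (4*28)*0 = 112*0 = 0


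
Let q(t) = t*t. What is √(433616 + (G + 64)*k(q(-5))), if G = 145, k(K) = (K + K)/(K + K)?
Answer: 5*√17353 ≈ 658.65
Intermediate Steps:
q(t) = t²
k(K) = 1 (k(K) = (2*K)/((2*K)) = (2*K)*(1/(2*K)) = 1)
√(433616 + (G + 64)*k(q(-5))) = √(433616 + (145 + 64)*1) = √(433616 + 209*1) = √(433616 + 209) = √433825 = 5*√17353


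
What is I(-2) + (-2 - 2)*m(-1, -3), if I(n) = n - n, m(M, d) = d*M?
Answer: -12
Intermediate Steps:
m(M, d) = M*d
I(n) = 0
I(-2) + (-2 - 2)*m(-1, -3) = 0 + (-2 - 2)*(-1*(-3)) = 0 - 4*3 = 0 - 12 = -12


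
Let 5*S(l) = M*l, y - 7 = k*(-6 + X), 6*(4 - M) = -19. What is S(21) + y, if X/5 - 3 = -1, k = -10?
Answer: -29/10 ≈ -2.9000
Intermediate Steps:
X = 10 (X = 15 + 5*(-1) = 15 - 5 = 10)
M = 43/6 (M = 4 - ⅙*(-19) = 4 + 19/6 = 43/6 ≈ 7.1667)
y = -33 (y = 7 - 10*(-6 + 10) = 7 - 10*4 = 7 - 40 = -33)
S(l) = 43*l/30 (S(l) = (43*l/6)/5 = 43*l/30)
S(21) + y = (43/30)*21 - 33 = 301/10 - 33 = -29/10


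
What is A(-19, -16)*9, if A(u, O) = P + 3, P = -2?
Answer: 9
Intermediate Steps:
A(u, O) = 1 (A(u, O) = -2 + 3 = 1)
A(-19, -16)*9 = 1*9 = 9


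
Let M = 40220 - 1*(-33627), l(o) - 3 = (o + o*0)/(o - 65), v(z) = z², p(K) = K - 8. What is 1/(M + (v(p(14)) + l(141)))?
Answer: 76/5615477 ≈ 1.3534e-5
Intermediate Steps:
p(K) = -8 + K
l(o) = 3 + o/(-65 + o) (l(o) = 3 + (o + o*0)/(o - 65) = 3 + (o + 0)/(-65 + o) = 3 + o/(-65 + o))
M = 73847 (M = 40220 + 33627 = 73847)
1/(M + (v(p(14)) + l(141))) = 1/(73847 + ((-8 + 14)² + (-195 + 4*141)/(-65 + 141))) = 1/(73847 + (6² + (-195 + 564)/76)) = 1/(73847 + (36 + (1/76)*369)) = 1/(73847 + (36 + 369/76)) = 1/(73847 + 3105/76) = 1/(5615477/76) = 76/5615477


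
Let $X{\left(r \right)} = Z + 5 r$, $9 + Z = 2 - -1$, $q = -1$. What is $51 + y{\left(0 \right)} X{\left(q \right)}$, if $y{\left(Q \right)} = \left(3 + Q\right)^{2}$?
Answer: $-48$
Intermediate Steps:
$Z = -6$ ($Z = -9 + \left(2 - -1\right) = -9 + \left(2 + 1\right) = -9 + 3 = -6$)
$X{\left(r \right)} = -6 + 5 r$
$51 + y{\left(0 \right)} X{\left(q \right)} = 51 + \left(3 + 0\right)^{2} \left(-6 + 5 \left(-1\right)\right) = 51 + 3^{2} \left(-6 - 5\right) = 51 + 9 \left(-11\right) = 51 - 99 = -48$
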